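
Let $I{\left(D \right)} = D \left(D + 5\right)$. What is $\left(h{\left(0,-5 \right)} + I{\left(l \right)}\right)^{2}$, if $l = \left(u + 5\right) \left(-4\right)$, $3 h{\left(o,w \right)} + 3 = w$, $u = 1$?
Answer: $\frac{1849600}{9} \approx 2.0551 \cdot 10^{5}$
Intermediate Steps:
$h{\left(o,w \right)} = -1 + \frac{w}{3}$
$l = -24$ ($l = \left(1 + 5\right) \left(-4\right) = 6 \left(-4\right) = -24$)
$I{\left(D \right)} = D \left(5 + D\right)$
$\left(h{\left(0,-5 \right)} + I{\left(l \right)}\right)^{2} = \left(\left(-1 + \frac{1}{3} \left(-5\right)\right) - 24 \left(5 - 24\right)\right)^{2} = \left(\left(-1 - \frac{5}{3}\right) - -456\right)^{2} = \left(- \frac{8}{3} + 456\right)^{2} = \left(\frac{1360}{3}\right)^{2} = \frac{1849600}{9}$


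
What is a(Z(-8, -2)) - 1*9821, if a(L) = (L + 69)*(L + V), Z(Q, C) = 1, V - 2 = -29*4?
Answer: -17731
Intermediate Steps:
V = -114 (V = 2 - 29*4 = 2 - 116 = -114)
a(L) = (-114 + L)*(69 + L) (a(L) = (L + 69)*(L - 114) = (69 + L)*(-114 + L) = (-114 + L)*(69 + L))
a(Z(-8, -2)) - 1*9821 = (-7866 + 1**2 - 45*1) - 1*9821 = (-7866 + 1 - 45) - 9821 = -7910 - 9821 = -17731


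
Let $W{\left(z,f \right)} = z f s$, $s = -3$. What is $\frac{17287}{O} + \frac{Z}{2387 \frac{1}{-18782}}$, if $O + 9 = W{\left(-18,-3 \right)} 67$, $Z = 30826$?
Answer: $- \frac{6289435087385}{25929981} \approx -2.4255 \cdot 10^{5}$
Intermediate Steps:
$W{\left(z,f \right)} = - 3 f z$ ($W{\left(z,f \right)} = z f \left(-3\right) = f z \left(-3\right) = - 3 f z$)
$O = -10863$ ($O = -9 + \left(-3\right) \left(-3\right) \left(-18\right) 67 = -9 - 10854 = -10863$)
$\frac{17287}{O} + \frac{Z}{2387 \frac{1}{-18782}} = \frac{17287}{-10863} + \frac{30826}{2387 \frac{1}{-18782}} = 17287 \left(- \frac{1}{10863}\right) + \frac{30826}{2387 \left(- \frac{1}{18782}\right)} = - \frac{17287}{10863} + \frac{30826}{- \frac{2387}{18782}} = - \frac{17287}{10863} + 30826 \left(- \frac{18782}{2387}\right) = - \frac{17287}{10863} - \frac{578973932}{2387} = - \frac{6289435087385}{25929981}$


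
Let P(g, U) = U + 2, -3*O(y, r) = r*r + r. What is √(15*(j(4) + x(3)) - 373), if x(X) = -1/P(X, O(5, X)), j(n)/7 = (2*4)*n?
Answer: √11978/2 ≈ 54.722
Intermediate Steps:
O(y, r) = -r/3 - r²/3 (O(y, r) = -(r*r + r)/3 = -(r² + r)/3 = -(r + r²)/3 = -r/3 - r²/3)
P(g, U) = 2 + U
j(n) = 56*n (j(n) = 7*((2*4)*n) = 7*(8*n) = 56*n)
x(X) = -1/(2 - X*(1 + X)/3)
√(15*(j(4) + x(3)) - 373) = √(15*(56*4 + 3/(-6 + 3*(1 + 3))) - 373) = √(15*(224 + 3/(-6 + 3*4)) - 373) = √(15*(224 + 3/(-6 + 12)) - 373) = √(15*(224 + 3/6) - 373) = √(15*(224 + 3*(⅙)) - 373) = √(15*(224 + ½) - 373) = √(15*(449/2) - 373) = √(6735/2 - 373) = √(5989/2) = √11978/2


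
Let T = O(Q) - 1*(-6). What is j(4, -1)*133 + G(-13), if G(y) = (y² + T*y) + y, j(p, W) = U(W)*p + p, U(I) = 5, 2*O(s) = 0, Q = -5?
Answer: 3270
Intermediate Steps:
O(s) = 0 (O(s) = (½)*0 = 0)
T = 6 (T = 0 - 1*(-6) = 0 + 6 = 6)
j(p, W) = 6*p (j(p, W) = 5*p + p = 6*p)
G(y) = y² + 7*y (G(y) = (y² + 6*y) + y = y² + 7*y)
j(4, -1)*133 + G(-13) = (6*4)*133 - 13*(7 - 13) = 24*133 - 13*(-6) = 3192 + 78 = 3270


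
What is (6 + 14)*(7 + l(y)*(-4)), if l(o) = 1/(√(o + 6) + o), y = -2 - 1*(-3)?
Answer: 460/3 - 40*√7/3 ≈ 118.06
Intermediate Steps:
y = 1 (y = -2 + 3 = 1)
l(o) = 1/(o + √(6 + o)) (l(o) = 1/(√(6 + o) + o) = 1/(o + √(6 + o)))
(6 + 14)*(7 + l(y)*(-4)) = (6 + 14)*(7 - 4/(1 + √(6 + 1))) = 20*(7 - 4/(1 + √7)) = 140 - 80/(1 + √7)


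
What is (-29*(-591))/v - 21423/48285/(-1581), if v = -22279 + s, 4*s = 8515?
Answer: -15710934889/18477376245 ≈ -0.85028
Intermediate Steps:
s = 8515/4 (s = (¼)*8515 = 8515/4 ≈ 2128.8)
v = -80601/4 (v = -22279 + 8515/4 = -80601/4 ≈ -20150.)
(-29*(-591))/v - 21423/48285/(-1581) = (-29*(-591))/(-80601/4) - 21423/48285/(-1581) = 17139*(-4/80601) - 21423*1/48285*(-1/1581) = -22852/26867 - 193/435*(-1/1581) = -22852/26867 + 193/687735 = -15710934889/18477376245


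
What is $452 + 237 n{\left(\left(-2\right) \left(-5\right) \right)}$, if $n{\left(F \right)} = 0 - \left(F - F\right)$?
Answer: $452$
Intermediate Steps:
$n{\left(F \right)} = 0$ ($n{\left(F \right)} = 0 - 0 = 0 + 0 = 0$)
$452 + 237 n{\left(\left(-2\right) \left(-5\right) \right)} = 452 + 237 \cdot 0 = 452 + 0 = 452$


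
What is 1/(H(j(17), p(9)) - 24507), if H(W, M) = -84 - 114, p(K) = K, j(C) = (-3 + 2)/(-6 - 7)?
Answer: -1/24705 ≈ -4.0478e-5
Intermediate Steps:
j(C) = 1/13 (j(C) = -1/(-13) = -1*(-1/13) = 1/13)
H(W, M) = -198
1/(H(j(17), p(9)) - 24507) = 1/(-198 - 24507) = 1/(-24705) = -1/24705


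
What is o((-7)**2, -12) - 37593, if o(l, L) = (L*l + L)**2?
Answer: 322407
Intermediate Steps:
o(l, L) = (L + L*l)**2
o((-7)**2, -12) - 37593 = (-12)**2*(1 + (-7)**2)**2 - 37593 = 144*(1 + 49)**2 - 37593 = 144*50**2 - 37593 = 144*2500 - 37593 = 360000 - 37593 = 322407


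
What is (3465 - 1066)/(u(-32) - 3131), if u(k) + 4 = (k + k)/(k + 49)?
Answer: -40783/53359 ≈ -0.76431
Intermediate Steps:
u(k) = -4 + 2*k/(49 + k) (u(k) = -4 + (k + k)/(k + 49) = -4 + (2*k)/(49 + k) = -4 + 2*k/(49 + k))
(3465 - 1066)/(u(-32) - 3131) = (3465 - 1066)/(2*(-98 - 1*(-32))/(49 - 32) - 3131) = 2399/(2*(-98 + 32)/17 - 3131) = 2399/(2*(1/17)*(-66) - 3131) = 2399/(-132/17 - 3131) = 2399/(-53359/17) = 2399*(-17/53359) = -40783/53359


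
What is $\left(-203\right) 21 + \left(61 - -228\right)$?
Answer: $-3974$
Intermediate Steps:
$\left(-203\right) 21 + \left(61 - -228\right) = -4263 + \left(61 + 228\right) = -4263 + 289 = -3974$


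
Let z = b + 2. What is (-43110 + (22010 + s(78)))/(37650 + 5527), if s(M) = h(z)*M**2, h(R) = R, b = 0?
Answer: -8932/43177 ≈ -0.20687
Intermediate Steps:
z = 2 (z = 0 + 2 = 2)
s(M) = 2*M**2
(-43110 + (22010 + s(78)))/(37650 + 5527) = (-43110 + (22010 + 2*78**2))/(37650 + 5527) = (-43110 + (22010 + 2*6084))/43177 = (-43110 + (22010 + 12168))*(1/43177) = (-43110 + 34178)*(1/43177) = -8932*1/43177 = -8932/43177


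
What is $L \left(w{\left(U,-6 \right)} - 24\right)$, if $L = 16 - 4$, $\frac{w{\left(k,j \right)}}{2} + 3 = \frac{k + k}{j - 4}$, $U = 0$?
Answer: $-360$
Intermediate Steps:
$w{\left(k,j \right)} = -6 + \frac{4 k}{-4 + j}$ ($w{\left(k,j \right)} = -6 + 2 \frac{k + k}{j - 4} = -6 + 2 \frac{2 k}{-4 + j} = -6 + \frac{4 k}{-4 + j}$)
$L = 12$ ($L = 16 - 4 = 12$)
$L \left(w{\left(U,-6 \right)} - 24\right) = 12 \left(\frac{2 \left(12 - -18 + 2 \cdot 0\right)}{-4 - 6} - 24\right) = 12 \left(\frac{2 \left(12 + 18 + 0\right)}{-10} - 24\right) = 12 \left(2 \left(- \frac{1}{10}\right) 30 - 24\right) = 12 \left(-6 - 24\right) = 12 \left(-30\right) = -360$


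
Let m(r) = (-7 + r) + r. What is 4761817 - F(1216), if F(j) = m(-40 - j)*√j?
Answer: 4761817 + 20152*√19 ≈ 4.8497e+6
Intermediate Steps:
m(r) = -7 + 2*r
F(j) = √j*(-87 - 2*j) (F(j) = (-7 + 2*(-40 - j))*√j = (-7 + (-80 - 2*j))*√j = (-87 - 2*j)*√j = √j*(-87 - 2*j))
4761817 - F(1216) = 4761817 - √1216*(-87 - 2*1216) = 4761817 - 8*√19*(-87 - 2432) = 4761817 - 8*√19*(-2519) = 4761817 - (-20152)*√19 = 4761817 + 20152*√19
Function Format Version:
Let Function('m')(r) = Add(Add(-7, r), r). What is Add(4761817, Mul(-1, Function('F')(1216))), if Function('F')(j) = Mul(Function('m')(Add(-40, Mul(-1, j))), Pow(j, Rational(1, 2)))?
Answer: Add(4761817, Mul(20152, Pow(19, Rational(1, 2)))) ≈ 4.8497e+6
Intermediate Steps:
Function('m')(r) = Add(-7, Mul(2, r))
Function('F')(j) = Mul(Pow(j, Rational(1, 2)), Add(-87, Mul(-2, j))) (Function('F')(j) = Mul(Add(-7, Mul(2, Add(-40, Mul(-1, j)))), Pow(j, Rational(1, 2))) = Mul(Add(-7, Add(-80, Mul(-2, j))), Pow(j, Rational(1, 2))) = Mul(Add(-87, Mul(-2, j)), Pow(j, Rational(1, 2))) = Mul(Pow(j, Rational(1, 2)), Add(-87, Mul(-2, j))))
Add(4761817, Mul(-1, Function('F')(1216))) = Add(4761817, Mul(-1, Mul(Pow(1216, Rational(1, 2)), Add(-87, Mul(-2, 1216))))) = Add(4761817, Mul(-1, Mul(Mul(8, Pow(19, Rational(1, 2))), Add(-87, -2432)))) = Add(4761817, Mul(-1, Mul(Mul(8, Pow(19, Rational(1, 2))), -2519))) = Add(4761817, Mul(-1, Mul(-20152, Pow(19, Rational(1, 2))))) = Add(4761817, Mul(20152, Pow(19, Rational(1, 2))))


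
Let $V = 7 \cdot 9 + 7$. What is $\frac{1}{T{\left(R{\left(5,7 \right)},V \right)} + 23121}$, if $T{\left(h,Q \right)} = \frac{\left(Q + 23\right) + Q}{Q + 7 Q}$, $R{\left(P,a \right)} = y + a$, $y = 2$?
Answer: $\frac{560}{12947923} \approx 4.325 \cdot 10^{-5}$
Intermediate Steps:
$R{\left(P,a \right)} = 2 + a$
$V = 70$ ($V = 63 + 7 = 70$)
$T{\left(h,Q \right)} = \frac{23 + 2 Q}{8 Q}$ ($T{\left(h,Q \right)} = \frac{\left(23 + Q\right) + Q}{8 Q} = \left(23 + 2 Q\right) \frac{1}{8 Q} = \frac{23 + 2 Q}{8 Q}$)
$\frac{1}{T{\left(R{\left(5,7 \right)},V \right)} + 23121} = \frac{1}{\frac{23 + 2 \cdot 70}{8 \cdot 70} + 23121} = \frac{1}{\frac{1}{8} \cdot \frac{1}{70} \left(23 + 140\right) + 23121} = \frac{1}{\frac{1}{8} \cdot \frac{1}{70} \cdot 163 + 23121} = \frac{1}{\frac{163}{560} + 23121} = \frac{1}{\frac{12947923}{560}} = \frac{560}{12947923}$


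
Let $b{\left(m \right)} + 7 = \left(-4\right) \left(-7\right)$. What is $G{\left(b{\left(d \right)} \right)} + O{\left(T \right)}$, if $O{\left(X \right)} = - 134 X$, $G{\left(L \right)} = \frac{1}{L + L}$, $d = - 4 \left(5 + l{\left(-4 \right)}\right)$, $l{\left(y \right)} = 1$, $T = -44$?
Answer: $\frac{247633}{42} \approx 5896.0$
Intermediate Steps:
$d = -24$ ($d = - 4 \left(5 + 1\right) = \left(-4\right) 6 = -24$)
$b{\left(m \right)} = 21$ ($b{\left(m \right)} = -7 - -28 = -7 + 28 = 21$)
$G{\left(L \right)} = \frac{1}{2 L}$
$G{\left(b{\left(d \right)} \right)} + O{\left(T \right)} = \frac{1}{2 \cdot 21} - -5896 = \frac{1}{2} \cdot \frac{1}{21} + 5896 = \frac{1}{42} + 5896 = \frac{247633}{42}$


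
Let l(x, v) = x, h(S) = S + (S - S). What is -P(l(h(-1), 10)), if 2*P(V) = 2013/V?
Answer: 2013/2 ≈ 1006.5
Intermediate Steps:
h(S) = S (h(S) = S + 0 = S)
P(V) = 2013/(2*V) (P(V) = (2013/V)/2 = 2013/(2*V))
-P(l(h(-1), 10)) = -2013/(2*(-1)) = -2013*(-1)/2 = -1*(-2013/2) = 2013/2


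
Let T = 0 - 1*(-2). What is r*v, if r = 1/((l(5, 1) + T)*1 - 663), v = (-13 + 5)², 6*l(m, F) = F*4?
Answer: -192/1981 ≈ -0.096921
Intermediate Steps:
T = 2 (T = 0 + 2 = 2)
l(m, F) = 2*F/3 (l(m, F) = (F*4)/6 = (4*F)/6 = 2*F/3)
v = 64 (v = (-8)² = 64)
r = -3/1981 (r = 1/(((⅔)*1 + 2)*1 - 663) = 1/((⅔ + 2)*1 - 663) = 1/((8/3)*1 - 663) = 1/(8/3 - 663) = 1/(-1981/3) = -3/1981 ≈ -0.0015144)
r*v = -3/1981*64 = -192/1981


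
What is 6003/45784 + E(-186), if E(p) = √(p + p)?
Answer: 6003/45784 + 2*I*√93 ≈ 0.13112 + 19.287*I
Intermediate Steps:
E(p) = √2*√p (E(p) = √(2*p) = √2*√p)
6003/45784 + E(-186) = 6003/45784 + √2*√(-186) = 6003*(1/45784) + √2*(I*√186) = 6003/45784 + 2*I*√93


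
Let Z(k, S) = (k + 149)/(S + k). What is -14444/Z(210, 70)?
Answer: -4044320/359 ≈ -11266.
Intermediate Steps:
Z(k, S) = (149 + k)/(S + k)
-14444/Z(210, 70) = -14444*(70 + 210)/(149 + 210) = -14444/(359/280) = -14444/((1/280)*359) = -14444/359/280 = -14444*280/359 = -4044320/359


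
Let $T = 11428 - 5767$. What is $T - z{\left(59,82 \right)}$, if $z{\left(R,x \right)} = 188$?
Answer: $5473$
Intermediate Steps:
$T = 5661$
$T - z{\left(59,82 \right)} = 5661 - 188 = 5473$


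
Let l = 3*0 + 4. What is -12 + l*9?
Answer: 24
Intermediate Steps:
l = 4 (l = 0 + 4 = 4)
-12 + l*9 = -12 + 4*9 = -12 + 36 = 24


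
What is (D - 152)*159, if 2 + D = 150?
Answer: -636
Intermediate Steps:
D = 148 (D = -2 + 150 = 148)
(D - 152)*159 = (148 - 152)*159 = -4*159 = -636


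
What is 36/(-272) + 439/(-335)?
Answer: -32867/22780 ≈ -1.4428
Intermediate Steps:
36/(-272) + 439/(-335) = 36*(-1/272) + 439*(-1/335) = -9/68 - 439/335 = -32867/22780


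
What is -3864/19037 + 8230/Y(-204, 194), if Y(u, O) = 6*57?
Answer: 77676511/3255327 ≈ 23.861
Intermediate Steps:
Y(u, O) = 342
-3864/19037 + 8230/Y(-204, 194) = -3864/19037 + 8230/342 = -3864*1/19037 + 8230*(1/342) = -3864/19037 + 4115/171 = 77676511/3255327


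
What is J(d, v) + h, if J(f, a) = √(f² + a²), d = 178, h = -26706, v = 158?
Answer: -26706 + 2*√14162 ≈ -26468.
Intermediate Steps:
J(f, a) = √(a² + f²)
J(d, v) + h = √(158² + 178²) - 26706 = √(24964 + 31684) - 26706 = √56648 - 26706 = 2*√14162 - 26706 = -26706 + 2*√14162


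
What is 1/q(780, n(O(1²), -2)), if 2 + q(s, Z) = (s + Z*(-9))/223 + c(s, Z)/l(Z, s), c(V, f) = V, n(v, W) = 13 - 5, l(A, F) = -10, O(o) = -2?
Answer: -223/17132 ≈ -0.013017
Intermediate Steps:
n(v, W) = 8
q(s, Z) = -2 - 213*s/2230 - 9*Z/223 (q(s, Z) = -2 + ((s + Z*(-9))/223 + s/(-10)) = -2 + ((s - 9*Z)*(1/223) + s*(-⅒)) = -2 + ((-9*Z/223 + s/223) - s/10) = -2 + (-213*s/2230 - 9*Z/223) = -2 - 213*s/2230 - 9*Z/223)
1/q(780, n(O(1²), -2)) = 1/(-2 - 213/2230*780 - 9/223*8) = 1/(-2 - 16614/223 - 72/223) = 1/(-17132/223) = -223/17132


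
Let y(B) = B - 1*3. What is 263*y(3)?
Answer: 0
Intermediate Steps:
y(B) = -3 + B (y(B) = B - 3 = -3 + B)
263*y(3) = 263*(-3 + 3) = 263*0 = 0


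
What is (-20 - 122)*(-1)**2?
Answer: -142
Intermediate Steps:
(-20 - 122)*(-1)**2 = -142*1 = -142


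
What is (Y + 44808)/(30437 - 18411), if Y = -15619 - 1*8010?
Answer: 21179/12026 ≈ 1.7611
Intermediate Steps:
Y = -23629 (Y = -15619 - 8010 = -23629)
(Y + 44808)/(30437 - 18411) = (-23629 + 44808)/(30437 - 18411) = 21179/12026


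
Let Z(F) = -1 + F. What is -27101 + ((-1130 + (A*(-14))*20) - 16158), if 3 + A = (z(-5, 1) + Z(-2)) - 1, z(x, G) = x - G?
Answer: -40749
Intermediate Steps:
A = -13 (A = -3 + (((-5 - 1*1) + (-1 - 2)) - 1) = -3 + (((-5 - 1) - 3) - 1) = -3 + ((-6 - 3) - 1) = -3 + (-9 - 1) = -3 - 10 = -13)
-27101 + ((-1130 + (A*(-14))*20) - 16158) = -27101 + ((-1130 - 13*(-14)*20) - 16158) = -27101 + ((-1130 + 182*20) - 16158) = -27101 + ((-1130 + 3640) - 16158) = -27101 + (2510 - 16158) = -27101 - 13648 = -40749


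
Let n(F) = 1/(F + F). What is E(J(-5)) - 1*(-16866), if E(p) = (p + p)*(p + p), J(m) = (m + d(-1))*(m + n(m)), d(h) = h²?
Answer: 463266/25 ≈ 18531.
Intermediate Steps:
n(F) = 1/(2*F)
J(m) = (1 + m)*(m + 1/(2*m)) (J(m) = (m + (-1)²)*(m + 1/(2*m)) = (m + 1)*(m + 1/(2*m)) = (1 + m)*(m + 1/(2*m)))
E(p) = 4*p² (E(p) = (2*p)*(2*p) = 4*p²)
E(J(-5)) - 1*(-16866) = 4*(½ - 5 + (-5)² + (½)/(-5))² - 1*(-16866) = 4*(½ - 5 + 25 + (½)*(-⅕))² + 16866 = 4*(½ - 5 + 25 - ⅒)² + 16866 = 4*(102/5)² + 16866 = 4*(10404/25) + 16866 = 41616/25 + 16866 = 463266/25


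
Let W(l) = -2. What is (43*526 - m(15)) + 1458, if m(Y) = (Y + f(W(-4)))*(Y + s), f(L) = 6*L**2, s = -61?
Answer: 25870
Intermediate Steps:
m(Y) = (-61 + Y)*(24 + Y) (m(Y) = (Y + 6*(-2)**2)*(Y - 61) = (Y + 6*4)*(-61 + Y) = (Y + 24)*(-61 + Y) = (24 + Y)*(-61 + Y) = (-61 + Y)*(24 + Y))
(43*526 - m(15)) + 1458 = (43*526 - (-1464 + 15**2 - 37*15)) + 1458 = (22618 - (-1464 + 225 - 555)) + 1458 = (22618 - 1*(-1794)) + 1458 = (22618 + 1794) + 1458 = 24412 + 1458 = 25870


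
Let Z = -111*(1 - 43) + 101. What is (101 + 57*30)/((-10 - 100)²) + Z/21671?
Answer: 96878481/262219100 ≈ 0.36946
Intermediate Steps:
Z = 4763 (Z = -111*(-42) + 101 = 4662 + 101 = 4763)
(101 + 57*30)/((-10 - 100)²) + Z/21671 = (101 + 57*30)/((-10 - 100)²) + 4763/21671 = (101 + 1710)/((-110)²) + 4763*(1/21671) = 1811/12100 + 4763/21671 = 96878481/262219100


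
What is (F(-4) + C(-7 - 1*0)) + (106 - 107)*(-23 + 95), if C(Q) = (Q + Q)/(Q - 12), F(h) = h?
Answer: -1430/19 ≈ -75.263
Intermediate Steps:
C(Q) = 2*Q/(-12 + Q) (C(Q) = (2*Q)/(-12 + Q) = 2*Q/(-12 + Q))
(F(-4) + C(-7 - 1*0)) + (106 - 107)*(-23 + 95) = (-4 + 2*(-7 - 1*0)/(-12 + (-7 - 1*0))) + (106 - 107)*(-23 + 95) = (-4 + 2*(-7 + 0)/(-12 + (-7 + 0))) - 1*72 = (-4 + 2*(-7)/(-12 - 7)) - 72 = (-4 + 2*(-7)/(-19)) - 72 = (-4 + 2*(-7)*(-1/19)) - 72 = (-4 + 14/19) - 72 = -62/19 - 72 = -1430/19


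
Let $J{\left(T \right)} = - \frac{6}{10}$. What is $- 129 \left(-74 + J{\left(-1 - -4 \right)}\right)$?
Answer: $\frac{48117}{5} \approx 9623.4$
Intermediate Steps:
$J{\left(T \right)} = - \frac{3}{5}$ ($J{\left(T \right)} = \left(-6\right) \frac{1}{10} = - \frac{3}{5}$)
$- 129 \left(-74 + J{\left(-1 - -4 \right)}\right) = - 129 \left(-74 - \frac{3}{5}\right) = \left(-129\right) \left(- \frac{373}{5}\right) = \frac{48117}{5}$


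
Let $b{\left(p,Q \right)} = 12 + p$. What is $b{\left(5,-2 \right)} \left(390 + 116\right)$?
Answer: $8602$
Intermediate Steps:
$b{\left(5,-2 \right)} \left(390 + 116\right) = \left(12 + 5\right) \left(390 + 116\right) = 17 \cdot 506 = 8602$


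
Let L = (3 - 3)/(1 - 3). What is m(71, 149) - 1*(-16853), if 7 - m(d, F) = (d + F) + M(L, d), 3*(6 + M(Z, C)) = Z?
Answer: 16646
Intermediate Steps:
L = 0 (L = 0/(-2) = 0*(-½) = 0)
M(Z, C) = -6 + Z/3
m(d, F) = 13 - F - d (m(d, F) = 7 - ((d + F) + (-6 + (⅓)*0)) = 7 - ((F + d) + (-6 + 0)) = 7 - ((F + d) - 6) = 7 - (-6 + F + d) = 7 + (6 - F - d) = 13 - F - d)
m(71, 149) - 1*(-16853) = (13 - 1*149 - 1*71) - 1*(-16853) = (13 - 149 - 71) + 16853 = -207 + 16853 = 16646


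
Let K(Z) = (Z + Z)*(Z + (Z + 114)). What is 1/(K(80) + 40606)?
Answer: 1/84446 ≈ 1.1842e-5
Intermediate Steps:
K(Z) = 2*Z*(114 + 2*Z) (K(Z) = (2*Z)*(Z + (114 + Z)) = (2*Z)*(114 + 2*Z) = 2*Z*(114 + 2*Z))
1/(K(80) + 40606) = 1/(4*80*(57 + 80) + 40606) = 1/(4*80*137 + 40606) = 1/(43840 + 40606) = 1/84446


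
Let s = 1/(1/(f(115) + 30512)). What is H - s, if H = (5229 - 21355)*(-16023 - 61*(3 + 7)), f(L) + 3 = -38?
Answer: 268193287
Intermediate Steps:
f(L) = -41 (f(L) = -3 - 38 = -41)
H = 268223758 (H = -16126*(-16023 - 61*10) = -16126*(-16023 - 610) = -16126*(-16633) = 268223758)
s = 30471 (s = 1/(1/(-41 + 30512)) = 1/(1/30471) = 30471)
H - s = 268223758 - 1*30471 = 268223758 - 30471 = 268193287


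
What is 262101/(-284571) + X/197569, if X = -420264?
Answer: -8160856153/2677257519 ≈ -3.0482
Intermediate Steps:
262101/(-284571) + X/197569 = 262101/(-284571) - 420264/197569 = 262101*(-1/284571) - 420264*1/197569 = -12481/13551 - 420264/197569 = -8160856153/2677257519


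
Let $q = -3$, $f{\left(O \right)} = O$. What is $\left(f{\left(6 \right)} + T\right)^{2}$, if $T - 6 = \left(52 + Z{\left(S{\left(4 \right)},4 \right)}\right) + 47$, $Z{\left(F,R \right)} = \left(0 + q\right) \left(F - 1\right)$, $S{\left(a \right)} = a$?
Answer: $10404$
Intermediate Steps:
$Z{\left(F,R \right)} = 3 - 3 F$ ($Z{\left(F,R \right)} = \left(0 - 3\right) \left(F - 1\right) = - 3 \left(-1 + F\right) = 3 - 3 F$)
$T = 96$ ($T = 6 + \left(\left(52 + \left(3 - 12\right)\right) + 47\right) = 6 + \left(\left(52 - 9\right) + 47\right) = 6 + \left(43 + 47\right) = 6 + 90 = 96$)
$\left(f{\left(6 \right)} + T\right)^{2} = \left(6 + 96\right)^{2} = 102^{2} = 10404$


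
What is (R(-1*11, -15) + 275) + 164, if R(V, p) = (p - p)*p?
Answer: 439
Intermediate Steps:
R(V, p) = 0 (R(V, p) = 0*p = 0)
(R(-1*11, -15) + 275) + 164 = (0 + 275) + 164 = 275 + 164 = 439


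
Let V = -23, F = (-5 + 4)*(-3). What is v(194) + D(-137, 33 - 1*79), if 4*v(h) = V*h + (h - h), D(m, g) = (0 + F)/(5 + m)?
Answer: -49083/44 ≈ -1115.5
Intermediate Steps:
F = 3 (F = -1*(-3) = 3)
D(m, g) = 3/(5 + m) (D(m, g) = (0 + 3)/(5 + m) = 3/(5 + m))
v(h) = -23*h/4 (v(h) = (-23*h + (h - h))/4 = (-23*h + 0)/4 = (-23*h)/4 = -23*h/4)
v(194) + D(-137, 33 - 1*79) = -23/4*194 + 3/(5 - 137) = -2231/2 + 3/(-132) = -2231/2 + 3*(-1/132) = -2231/2 - 1/44 = -49083/44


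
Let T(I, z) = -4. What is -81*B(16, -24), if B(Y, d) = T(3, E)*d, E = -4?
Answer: -7776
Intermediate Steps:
B(Y, d) = -4*d
-81*B(16, -24) = -(-324)*(-24) = -81*96 = -7776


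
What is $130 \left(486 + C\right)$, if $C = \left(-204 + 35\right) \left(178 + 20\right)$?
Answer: $-4286880$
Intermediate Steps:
$C = -33462$ ($C = \left(-169\right) 198 = -33462$)
$130 \left(486 + C\right) = 130 \left(486 - 33462\right) = 130 \left(-32976\right) = -4286880$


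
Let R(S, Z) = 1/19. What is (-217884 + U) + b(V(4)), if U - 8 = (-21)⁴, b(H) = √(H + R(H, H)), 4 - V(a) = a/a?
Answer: -23395 + √1102/19 ≈ -23393.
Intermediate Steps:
R(S, Z) = 1/19
V(a) = 3 (V(a) = 4 - a/a = 4 - 1*1 = 4 - 1 = 3)
b(H) = √(1/19 + H) (b(H) = √(H + 1/19) = √(1/19 + H))
U = 194489 (U = 8 + (-21)⁴ = 8 + 194481 = 194489)
(-217884 + U) + b(V(4)) = (-217884 + 194489) + √(19 + 361*3)/19 = -23395 + √(19 + 1083)/19 = -23395 + √1102/19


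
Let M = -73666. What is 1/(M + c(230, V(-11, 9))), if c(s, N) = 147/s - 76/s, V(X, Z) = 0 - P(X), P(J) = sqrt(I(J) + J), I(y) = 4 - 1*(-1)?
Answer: -230/16943109 ≈ -1.3575e-5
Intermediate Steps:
I(y) = 5 (I(y) = 4 + 1 = 5)
P(J) = sqrt(5 + J)
V(X, Z) = -sqrt(5 + X) (V(X, Z) = 0 - sqrt(5 + X) = -sqrt(5 + X))
c(s, N) = 71/s
1/(M + c(230, V(-11, 9))) = 1/(-73666 + 71/230) = 1/(-16943109/230) = -230/16943109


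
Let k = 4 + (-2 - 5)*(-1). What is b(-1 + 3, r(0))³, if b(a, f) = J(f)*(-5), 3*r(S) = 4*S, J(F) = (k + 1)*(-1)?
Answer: 216000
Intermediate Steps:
k = 11 (k = 4 - 7*(-1) = 4 + 7 = 11)
J(F) = -12 (J(F) = (11 + 1)*(-1) = 12*(-1) = -12)
r(S) = 4*S/3 (r(S) = (4*S)/3 = 4*S/3)
b(a, f) = 60 (b(a, f) = -12*(-5) = 60)
b(-1 + 3, r(0))³ = 60³ = 216000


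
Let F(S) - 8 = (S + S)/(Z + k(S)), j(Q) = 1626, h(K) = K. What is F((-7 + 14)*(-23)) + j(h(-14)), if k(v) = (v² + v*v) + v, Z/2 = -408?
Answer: 83113088/50865 ≈ 1634.0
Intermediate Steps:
Z = -816 (Z = 2*(-408) = -816)
k(v) = v + 2*v² (k(v) = (v² + v²) + v = 2*v² + v = v + 2*v²)
F(S) = 8 + 2*S/(-816 + S*(1 + 2*S)) (F(S) = 8 + (S + S)/(-816 + S*(1 + 2*S)) = 8 + (2*S)/(-816 + S*(1 + 2*S)) = 8 + 2*S/(-816 + S*(1 + 2*S)))
F((-7 + 14)*(-23)) + j(h(-14)) = 2*(-3264 + 5*((-7 + 14)*(-23)) + 8*((-7 + 14)*(-23))²)/(-816 + (-7 + 14)*(-23) + 2*((-7 + 14)*(-23))²) + 1626 = 2*(-3264 + 5*(7*(-23)) + 8*(7*(-23))²)/(-816 + 7*(-23) + 2*(7*(-23))²) + 1626 = 2*(-3264 + 5*(-161) + 8*(-161)²)/(-816 - 161 + 2*(-161)²) + 1626 = 2*(-3264 - 805 + 8*25921)/(-816 - 161 + 2*25921) + 1626 = 2*(-3264 - 805 + 207368)/(-816 - 161 + 51842) + 1626 = 2*203299/50865 + 1626 = 2*(1/50865)*203299 + 1626 = 406598/50865 + 1626 = 83113088/50865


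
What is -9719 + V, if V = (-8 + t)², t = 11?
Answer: -9710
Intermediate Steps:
V = 9 (V = (-8 + 11)² = 3² = 9)
-9719 + V = -9719 + 9 = -9710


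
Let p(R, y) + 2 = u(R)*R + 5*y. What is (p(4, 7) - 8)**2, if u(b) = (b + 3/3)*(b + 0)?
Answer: 11025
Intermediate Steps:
u(b) = b*(1 + b) (u(b) = (b + 3*(1/3))*b = (b + 1)*b = (1 + b)*b = b*(1 + b))
p(R, y) = -2 + 5*y + R**2*(1 + R) (p(R, y) = -2 + ((R*(1 + R))*R + 5*y) = -2 + (R**2*(1 + R) + 5*y) = -2 + (5*y + R**2*(1 + R)) = -2 + 5*y + R**2*(1 + R))
(p(4, 7) - 8)**2 = ((-2 + 5*7 + 4**2*(1 + 4)) - 8)**2 = ((-2 + 35 + 16*5) - 8)**2 = ((-2 + 35 + 80) - 8)**2 = (113 - 8)**2 = 105**2 = 11025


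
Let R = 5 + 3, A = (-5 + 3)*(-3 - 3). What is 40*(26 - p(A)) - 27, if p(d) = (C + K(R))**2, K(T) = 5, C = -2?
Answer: 653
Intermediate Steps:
A = 12 (A = -2*(-6) = 12)
R = 8
p(d) = 9 (p(d) = (-2 + 5)**2 = 3**2 = 9)
40*(26 - p(A)) - 27 = 40*(26 - 1*9) - 27 = 40*(26 - 9) - 27 = 40*17 - 27 = 680 - 27 = 653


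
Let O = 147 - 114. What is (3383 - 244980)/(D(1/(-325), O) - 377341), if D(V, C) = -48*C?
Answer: 241597/378925 ≈ 0.63759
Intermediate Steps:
O = 33
(3383 - 244980)/(D(1/(-325), O) - 377341) = (3383 - 244980)/(-48*33 - 377341) = -241597/(-1584 - 377341) = -241597/(-378925) = -241597*(-1/378925) = 241597/378925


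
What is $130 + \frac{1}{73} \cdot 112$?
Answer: $\frac{9602}{73} \approx 131.53$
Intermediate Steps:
$130 + \frac{1}{73} \cdot 112 = 130 + \frac{112}{73} = \frac{9602}{73}$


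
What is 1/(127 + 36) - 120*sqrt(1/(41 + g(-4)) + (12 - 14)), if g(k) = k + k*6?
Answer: 1/163 - 600*I*sqrt(13)/13 ≈ 0.006135 - 166.41*I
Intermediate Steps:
g(k) = 7*k (g(k) = k + 6*k = 7*k)
1/(127 + 36) - 120*sqrt(1/(41 + g(-4)) + (12 - 14)) = 1/(127 + 36) - 120*sqrt(1/(41 + 7*(-4)) + (12 - 14)) = 1/163 - 120*sqrt(1/(41 - 28) - 2) = 1/163 - 120*sqrt(1/13 - 2) = 1/163 - 600*I*sqrt(13)/13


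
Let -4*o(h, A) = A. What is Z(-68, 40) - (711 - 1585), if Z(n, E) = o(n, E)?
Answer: 864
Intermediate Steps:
o(h, A) = -A/4
Z(n, E) = -E/4
Z(-68, 40) - (711 - 1585) = -¼*40 - (711 - 1585) = -10 - 1*(-874) = -10 + 874 = 864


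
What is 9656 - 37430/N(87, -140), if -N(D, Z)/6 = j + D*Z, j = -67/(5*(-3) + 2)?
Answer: 4584608969/474819 ≈ 9655.5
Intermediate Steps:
j = 67/13 (j = -67/(-15 + 2) = -67/(-13) = -67*(-1/13) = 67/13 ≈ 5.1538)
N(D, Z) = -402/13 - 6*D*Z (N(D, Z) = -6*(67/13 + D*Z) = -402/13 - 6*D*Z)
9656 - 37430/N(87, -140) = 9656 - 37430/(-402/13 - 6*87*(-140)) = 9656 - 37430/(-402/13 + 73080) = 9656 - 37430/949638/13 = 9656 - 37430*13/949638 = 9656 - 1*243295/474819 = 9656 - 243295/474819 = 4584608969/474819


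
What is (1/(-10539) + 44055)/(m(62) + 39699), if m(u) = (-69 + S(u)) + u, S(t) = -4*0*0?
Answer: 116073911/104578497 ≈ 1.1099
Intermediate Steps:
S(t) = 0 (S(t) = 0*0 = 0)
m(u) = -69 + u (m(u) = (-69 + 0) + u = -69 + u)
(1/(-10539) + 44055)/(m(62) + 39699) = (1/(-10539) + 44055)/((-69 + 62) + 39699) = (-1/10539 + 44055)/(-7 + 39699) = (464295644/10539)/39692 = (464295644/10539)*(1/39692) = 116073911/104578497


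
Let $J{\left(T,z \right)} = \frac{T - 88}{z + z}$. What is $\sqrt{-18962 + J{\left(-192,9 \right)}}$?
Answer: $\frac{i \sqrt{170798}}{3} \approx 137.76 i$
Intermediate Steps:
$J{\left(T,z \right)} = \frac{-88 + T}{2 z}$
$\sqrt{-18962 + J{\left(-192,9 \right)}} = \sqrt{-18962 + \frac{-88 - 192}{2 \cdot 9}} = \sqrt{-18962 + \frac{1}{2} \cdot \frac{1}{9} \left(-280\right)} = \sqrt{-18962 - \frac{140}{9}} = \sqrt{- \frac{170798}{9}} = \frac{i \sqrt{170798}}{3}$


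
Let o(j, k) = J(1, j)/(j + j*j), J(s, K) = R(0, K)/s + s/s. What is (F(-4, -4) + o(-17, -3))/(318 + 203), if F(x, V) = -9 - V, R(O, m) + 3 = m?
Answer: -1379/141712 ≈ -0.0097310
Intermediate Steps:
R(O, m) = -3 + m
J(s, K) = 1 + (-3 + K)/s (J(s, K) = (-3 + K)/s + s/s = (-3 + K)/s + 1 = 1 + (-3 + K)/s)
o(j, k) = (-2 + j)/(j + j²) (o(j, k) = ((-3 + j + 1)/1)/(j + j*j) = (1*(-2 + j))/(j + j²) = (-2 + j)/(j + j²))
(F(-4, -4) + o(-17, -3))/(318 + 203) = ((-9 - 1*(-4)) + (-2 - 17)/((-17)*(1 - 17)))/(318 + 203) = ((-9 + 4) - 1/17*(-19)/(-16))/521 = (-5 - 1/17*(-1/16)*(-19))*(1/521) = (-5 - 19/272)*(1/521) = -1379/272*1/521 = -1379/141712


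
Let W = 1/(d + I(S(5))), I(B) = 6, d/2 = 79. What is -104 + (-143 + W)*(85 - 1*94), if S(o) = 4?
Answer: 194003/164 ≈ 1182.9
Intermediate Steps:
d = 158 (d = 2*79 = 158)
W = 1/164 (W = 1/(158 + 6) = 1/164 ≈ 0.0060976)
-104 + (-143 + W)*(85 - 1*94) = -104 + (-143 + 1/164)*(85 - 1*94) = -104 - 23451*(85 - 94)/164 = -104 - 23451/164*(-9) = -104 + 211059/164 = 194003/164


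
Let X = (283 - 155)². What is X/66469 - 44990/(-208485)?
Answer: 1281251710/2771557893 ≈ 0.46229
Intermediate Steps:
X = 16384 (X = 128² = 16384)
X/66469 - 44990/(-208485) = 16384/66469 - 44990/(-208485) = 16384*(1/66469) - 44990*(-1/208485) = 16384/66469 + 8998/41697 = 1281251710/2771557893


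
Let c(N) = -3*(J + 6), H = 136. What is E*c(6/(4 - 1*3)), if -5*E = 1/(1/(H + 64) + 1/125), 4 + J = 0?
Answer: 1200/13 ≈ 92.308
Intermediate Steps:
J = -4 (J = -4 + 0 = -4)
c(N) = -6 (c(N) = -3*(-4 + 6) = -3*2 = -6)
E = -200/13 (E = -1/(5*(1/(136 + 64) + 1/125)) = -1/(5*(1/200 + 1/125)) = -1/(5*13/1000) = -⅕*1000/13 = -200/13 ≈ -15.385)
E*c(6/(4 - 1*3)) = -200/13*(-6) = 1200/13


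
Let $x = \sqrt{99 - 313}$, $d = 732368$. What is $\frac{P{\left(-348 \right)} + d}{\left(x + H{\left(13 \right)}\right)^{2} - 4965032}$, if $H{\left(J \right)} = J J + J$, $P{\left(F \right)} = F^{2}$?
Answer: $- \frac{80950538992}{467804918789} - \frac{5974304 i \sqrt{214}}{467804918789} \approx -0.17304 - 0.00018682 i$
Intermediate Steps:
$x = i \sqrt{214}$ ($x = \sqrt{-214} = i \sqrt{214} \approx 14.629 i$)
$H{\left(J \right)} = J + J^{2}$ ($H{\left(J \right)} = J^{2} + J = J + J^{2}$)
$\frac{P{\left(-348 \right)} + d}{\left(x + H{\left(13 \right)}\right)^{2} - 4965032} = \frac{\left(-348\right)^{2} + 732368}{\left(i \sqrt{214} + 13 \left(1 + 13\right)\right)^{2} - 4965032} = \frac{121104 + 732368}{\left(i \sqrt{214} + 13 \cdot 14\right)^{2} - 4965032} = \frac{853472}{\left(i \sqrt{214} + 182\right)^{2} - 4965032} = \frac{853472}{\left(182 + i \sqrt{214}\right)^{2} - 4965032} = \frac{853472}{-4965032 + \left(182 + i \sqrt{214}\right)^{2}}$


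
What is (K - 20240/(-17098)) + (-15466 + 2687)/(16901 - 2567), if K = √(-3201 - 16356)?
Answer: 35812409/122541366 + 3*I*√2173 ≈ 0.29225 + 139.85*I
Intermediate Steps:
K = 3*I*√2173 (K = √(-19557) = 3*I*√2173 ≈ 139.85*I)
(K - 20240/(-17098)) + (-15466 + 2687)/(16901 - 2567) = (3*I*√2173 - 20240/(-17098)) + (-15466 + 2687)/(16901 - 2567) = (3*I*√2173 - 20240*(-1/17098)) - 12779/14334 = (3*I*√2173 + 10120/8549) - 12779*1/14334 = (10120/8549 + 3*I*√2173) - 12779/14334 = 35812409/122541366 + 3*I*√2173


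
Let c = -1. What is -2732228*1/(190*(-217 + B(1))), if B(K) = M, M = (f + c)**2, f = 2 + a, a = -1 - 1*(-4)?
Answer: 1366114/19095 ≈ 71.543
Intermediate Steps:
a = 3 (a = -1 + 4 = 3)
f = 5 (f = 2 + 3 = 5)
M = 16 (M = (5 - 1)**2 = 4**2 = 16)
B(K) = 16
-2732228*1/(190*(-217 + B(1))) = -2732228*1/(190*(-217 + 16)) = -2732228/(190*(-201)) = -2732228/(-38190) = -2732228*(-1/38190) = 1366114/19095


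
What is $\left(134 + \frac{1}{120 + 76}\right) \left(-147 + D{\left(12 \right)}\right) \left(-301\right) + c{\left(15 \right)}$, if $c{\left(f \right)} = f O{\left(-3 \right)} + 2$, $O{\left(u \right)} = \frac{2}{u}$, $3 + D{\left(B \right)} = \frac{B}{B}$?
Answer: $\frac{168279631}{28} \approx 6.01 \cdot 10^{6}$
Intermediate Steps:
$D{\left(B \right)} = -2$ ($D{\left(B \right)} = -3 + \frac{B}{B} = -3 + 1 = -2$)
$c{\left(f \right)} = 2 - \frac{2 f}{3}$ ($c{\left(f \right)} = f \frac{2}{-3} + 2 = f 2 \left(- \frac{1}{3}\right) + 2 = f \left(- \frac{2}{3}\right) + 2 = - \frac{2 f}{3} + 2 = 2 - \frac{2 f}{3}$)
$\left(134 + \frac{1}{120 + 76}\right) \left(-147 + D{\left(12 \right)}\right) \left(-301\right) + c{\left(15 \right)} = \left(134 + \frac{1}{120 + 76}\right) \left(-147 - 2\right) \left(-301\right) + \left(2 - 10\right) = \left(134 + \frac{1}{196}\right) \left(-149\right) \left(-301\right) + \left(2 - 10\right) = \left(134 + \frac{1}{196}\right) \left(-149\right) \left(-301\right) - 8 = \frac{26265}{196} \left(-149\right) \left(-301\right) - 8 = \left(- \frac{3913485}{196}\right) \left(-301\right) - 8 = \frac{168279855}{28} - 8 = \frac{168279631}{28}$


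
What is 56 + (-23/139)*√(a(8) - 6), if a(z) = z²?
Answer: 56 - 23*√58/139 ≈ 54.740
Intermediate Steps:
56 + (-23/139)*√(a(8) - 6) = 56 + (-23/139)*√(8² - 6) = 56 + (-23*1/139)*√(64 - 6) = 56 - 23*√58/139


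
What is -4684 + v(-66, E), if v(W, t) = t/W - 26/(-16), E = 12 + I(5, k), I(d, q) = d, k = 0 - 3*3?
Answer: -1236215/264 ≈ -4682.6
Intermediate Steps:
k = -9 (k = 0 - 9 = -9)
E = 17 (E = 12 + 5 = 17)
v(W, t) = 13/8 + t/W (v(W, t) = t/W - 26*(-1/16) = t/W + 13/8 = 13/8 + t/W)
-4684 + v(-66, E) = -4684 + (13/8 + 17/(-66)) = -4684 + (13/8 + 17*(-1/66)) = -4684 + (13/8 - 17/66) = -4684 + 361/264 = -1236215/264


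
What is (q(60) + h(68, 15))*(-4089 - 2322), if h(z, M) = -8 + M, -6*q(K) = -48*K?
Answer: -3122157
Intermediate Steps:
q(K) = 8*K (q(K) = -(-8)*K = 8*K)
(q(60) + h(68, 15))*(-4089 - 2322) = (8*60 + (-8 + 15))*(-4089 - 2322) = (480 + 7)*(-6411) = 487*(-6411) = -3122157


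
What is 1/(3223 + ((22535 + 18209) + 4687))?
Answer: 1/48654 ≈ 2.0553e-5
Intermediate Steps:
1/(3223 + ((22535 + 18209) + 4687)) = 1/(3223 + (40744 + 4687)) = 1/(3223 + 45431) = 1/48654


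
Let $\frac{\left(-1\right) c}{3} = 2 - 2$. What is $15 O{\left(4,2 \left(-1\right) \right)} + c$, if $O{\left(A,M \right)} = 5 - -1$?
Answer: $90$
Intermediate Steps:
$O{\left(A,M \right)} = 6$ ($O{\left(A,M \right)} = 5 + 1 = 6$)
$c = 0$ ($c = - 3 \left(2 - 2\right) = \left(-3\right) 0 = 0$)
$15 O{\left(4,2 \left(-1\right) \right)} + c = 15 \cdot 6 + 0 = 90 + 0 = 90$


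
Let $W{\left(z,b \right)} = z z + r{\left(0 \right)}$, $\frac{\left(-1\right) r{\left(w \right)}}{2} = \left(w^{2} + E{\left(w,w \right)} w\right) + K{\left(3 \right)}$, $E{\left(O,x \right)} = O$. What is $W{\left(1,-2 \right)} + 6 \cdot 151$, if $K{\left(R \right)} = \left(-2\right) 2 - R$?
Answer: $921$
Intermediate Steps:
$K{\left(R \right)} = -4 - R$
$r{\left(w \right)} = 14 - 4 w^{2}$ ($r{\left(w \right)} = - 2 \left(\left(w^{2} + w w\right) - 7\right) = - 2 \left(\left(w^{2} + w^{2}\right) - 7\right) = - 2 \left(2 w^{2} - 7\right) = - 2 \left(-7 + 2 w^{2}\right) = 14 - 4 w^{2}$)
$W{\left(z,b \right)} = 14 + z^{2}$ ($W{\left(z,b \right)} = z z + \left(14 - 4 \cdot 0^{2}\right) = z^{2} + \left(14 - 0\right) = z^{2} + \left(14 + 0\right) = z^{2} + 14 = 14 + z^{2}$)
$W{\left(1,-2 \right)} + 6 \cdot 151 = \left(14 + 1^{2}\right) + 6 \cdot 151 = \left(14 + 1\right) + 906 = 15 + 906 = 921$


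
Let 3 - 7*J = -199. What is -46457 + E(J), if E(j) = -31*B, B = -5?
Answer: -46302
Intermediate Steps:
J = 202/7 (J = 3/7 - 1/7*(-199) = 3/7 + 199/7 = 202/7 ≈ 28.857)
E(j) = 155 (E(j) = -31*(-5) = 155)
-46457 + E(J) = -46457 + 155 = -46302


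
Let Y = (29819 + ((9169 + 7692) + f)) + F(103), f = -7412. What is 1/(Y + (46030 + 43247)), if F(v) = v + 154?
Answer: 1/128802 ≈ 7.7639e-6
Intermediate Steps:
F(v) = 154 + v
Y = 39525 (Y = (29819 + ((9169 + 7692) - 7412)) + (154 + 103) = (29819 + (16861 - 7412)) + 257 = (29819 + 9449) + 257 = 39268 + 257 = 39525)
1/(Y + (46030 + 43247)) = 1/(39525 + (46030 + 43247)) = 1/(39525 + 89277) = 1/128802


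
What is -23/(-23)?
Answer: 1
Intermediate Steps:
-23/(-23) = -1/23*(-23) = 1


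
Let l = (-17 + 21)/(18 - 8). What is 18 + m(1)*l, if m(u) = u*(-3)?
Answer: 84/5 ≈ 16.800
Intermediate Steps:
m(u) = -3*u
l = ⅖ (l = 4/10 = 4*(⅒) = ⅖ ≈ 0.40000)
18 + m(1)*l = 18 - 3*1*(⅖) = 18 - 3*⅖ = 18 - 6/5 = 84/5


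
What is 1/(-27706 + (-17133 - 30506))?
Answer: -1/75345 ≈ -1.3272e-5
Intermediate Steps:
1/(-27706 + (-17133 - 30506)) = 1/(-27706 - 47639) = 1/(-75345) = -1/75345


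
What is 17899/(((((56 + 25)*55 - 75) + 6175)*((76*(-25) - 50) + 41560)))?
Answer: 17899/418083550 ≈ 4.2812e-5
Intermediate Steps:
17899/(((((56 + 25)*55 - 75) + 6175)*((76*(-25) - 50) + 41560))) = 17899/((((81*55 - 75) + 6175)*((-1900 - 50) + 41560))) = 17899/((((4455 - 75) + 6175)*(-1950 + 41560))) = 17899/(((4380 + 6175)*39610)) = 17899/((10555*39610)) = 17899/418083550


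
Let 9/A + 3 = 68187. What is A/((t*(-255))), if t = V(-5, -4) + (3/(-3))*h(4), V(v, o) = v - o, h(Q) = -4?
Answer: -1/5795640 ≈ -1.7254e-7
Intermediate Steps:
A = 1/7576 (A = 9/(-3 + 68187) = 9/68184 = 9*(1/68184) = 1/7576 ≈ 0.00013200)
t = 3 (t = (-5 - 1*(-4)) + (3/(-3))*(-4) = (-5 + 4) + (3*(-1/3))*(-4) = -1 - 1*(-4) = -1 + 4 = 3)
A/((t*(-255))) = 1/(7576*((3*(-255)))) = (1/7576)/(-765) = (1/7576)*(-1/765) = -1/5795640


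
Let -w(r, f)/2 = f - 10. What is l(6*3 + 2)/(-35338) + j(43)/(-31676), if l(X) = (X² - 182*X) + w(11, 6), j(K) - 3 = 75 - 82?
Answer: 12814773/139920811 ≈ 0.091586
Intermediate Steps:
w(r, f) = 20 - 2*f (w(r, f) = -2*(f - 10) = -2*(-10 + f) = 20 - 2*f)
j(K) = -4 (j(K) = 3 + (75 - 82) = 3 - 7 = -4)
l(X) = 8 + X² - 182*X (l(X) = (X² - 182*X) + (20 - 2*6) = (X² - 182*X) + (20 - 12) = (X² - 182*X) + 8 = 8 + X² - 182*X)
l(6*3 + 2)/(-35338) + j(43)/(-31676) = (8 + (6*3 + 2)² - 182*(6*3 + 2))/(-35338) - 4/(-31676) = (8 + (18 + 2)² - 182*(18 + 2))*(-1/35338) - 4*(-1/31676) = (8 + 20² - 182*20)*(-1/35338) + 1/7919 = (8 + 400 - 3640)*(-1/35338) + 1/7919 = -3232*(-1/35338) + 1/7919 = 1616/17669 + 1/7919 = 12814773/139920811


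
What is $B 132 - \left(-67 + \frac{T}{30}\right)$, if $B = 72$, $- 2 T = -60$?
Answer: $9570$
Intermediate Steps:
$T = 30$ ($T = \left(- \frac{1}{2}\right) \left(-60\right) = 30$)
$B 132 - \left(-67 + \frac{T}{30}\right) = 72 \cdot 132 + \left(67 - \frac{30}{30}\right) = 9504 + \left(67 - 30 \cdot \frac{1}{30}\right) = 9504 + \left(67 - 1\right) = 9504 + 66 = 9570$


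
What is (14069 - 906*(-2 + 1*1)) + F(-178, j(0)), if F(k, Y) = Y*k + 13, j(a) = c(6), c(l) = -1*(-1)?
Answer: 14810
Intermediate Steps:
c(l) = 1
j(a) = 1
F(k, Y) = 13 + Y*k
(14069 - 906*(-2 + 1*1)) + F(-178, j(0)) = (14069 - 906*(-2 + 1*1)) + (13 + 1*(-178)) = (14069 - 906*(-2 + 1)) + (13 - 178) = (14069 - 906*(-1)) - 165 = (14069 - 1*(-906)) - 165 = (14069 + 906) - 165 = 14975 - 165 = 14810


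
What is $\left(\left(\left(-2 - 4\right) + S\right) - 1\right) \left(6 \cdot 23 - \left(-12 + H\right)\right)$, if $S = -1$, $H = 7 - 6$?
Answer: $-1192$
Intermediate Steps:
$H = 1$ ($H = 7 - 6 = 1$)
$\left(\left(\left(-2 - 4\right) + S\right) - 1\right) \left(6 \cdot 23 - \left(-12 + H\right)\right) = \left(\left(\left(-2 - 4\right) - 1\right) - 1\right) \left(6 \cdot 23 + \left(12 - 1\right)\right) = \left(\left(\left(-2 - 4\right) - 1\right) - 1\right) \left(138 + \left(12 - 1\right)\right) = \left(\left(-6 - 1\right) - 1\right) \left(138 + 11\right) = \left(-7 - 1\right) 149 = \left(-8\right) 149 = -1192$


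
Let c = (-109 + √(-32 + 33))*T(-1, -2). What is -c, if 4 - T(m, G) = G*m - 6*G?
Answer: -1080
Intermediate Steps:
T(m, G) = 4 + 6*G - G*m (T(m, G) = 4 - (G*m - 6*G) = 4 - (-6*G + G*m) = 4 + (6*G - G*m) = 4 + 6*G - G*m)
c = 1080 (c = (-109 + √(-32 + 33))*(4 + 6*(-2) - 1*(-2)*(-1)) = (-109 + √1)*(4 - 12 - 2) = (-109 + 1)*(-10) = -108*(-10) = 1080)
-c = -1*1080 = -1080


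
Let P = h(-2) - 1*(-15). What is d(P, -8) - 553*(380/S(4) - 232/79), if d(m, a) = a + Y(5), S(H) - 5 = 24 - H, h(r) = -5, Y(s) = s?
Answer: -33923/5 ≈ -6784.6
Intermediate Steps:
P = 10 (P = -5 - 1*(-15) = -5 + 15 = 10)
S(H) = 29 - H (S(H) = 5 + (24 - H) = 29 - H)
d(m, a) = 5 + a (d(m, a) = a + 5 = 5 + a)
d(P, -8) - 553*(380/S(4) - 232/79) = (5 - 8) - 553*(380/(29 - 1*4) - 232/79) = -3 - 553*(380/(29 - 4) - 232*1/79) = -3 - 553*(380/25 - 232/79) = -3 - 553*(380*(1/25) - 232/79) = -3 - 553*(76/5 - 232/79) = -3 - 553*4844/395 = -3 - 33908/5 = -33923/5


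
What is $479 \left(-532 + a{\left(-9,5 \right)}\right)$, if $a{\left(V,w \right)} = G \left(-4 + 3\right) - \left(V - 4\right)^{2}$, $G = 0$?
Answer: $-335779$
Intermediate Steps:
$a{\left(V,w \right)} = - \left(-4 + V\right)^{2}$ ($a{\left(V,w \right)} = 0 \left(-4 + 3\right) - \left(V - 4\right)^{2} = 0 \left(-1\right) - \left(-4 + V\right)^{2} = 0 - \left(-4 + V\right)^{2} = - \left(-4 + V\right)^{2}$)
$479 \left(-532 + a{\left(-9,5 \right)}\right) = 479 \left(-532 - \left(-4 - 9\right)^{2}\right) = 479 \left(-532 - \left(-13\right)^{2}\right) = 479 \left(-532 - 169\right) = 479 \left(-701\right) = -335779$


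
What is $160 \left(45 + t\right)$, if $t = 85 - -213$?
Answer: $54880$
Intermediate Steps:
$t = 298$ ($t = 85 + 213 = 298$)
$160 \left(45 + t\right) = 160 \left(45 + 298\right) = 160 \cdot 343 = 54880$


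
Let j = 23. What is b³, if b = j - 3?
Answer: 8000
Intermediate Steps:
b = 20 (b = 23 - 3 = 20)
b³ = 20³ = 8000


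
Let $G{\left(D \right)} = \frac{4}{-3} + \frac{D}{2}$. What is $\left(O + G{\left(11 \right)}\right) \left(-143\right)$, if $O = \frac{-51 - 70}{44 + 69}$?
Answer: $- \frac{300157}{678} \approx -442.71$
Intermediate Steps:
$O = - \frac{121}{113} \approx -1.0708$
$G{\left(D \right)} = - \frac{4}{3} + \frac{D}{2}$ ($G{\left(D \right)} = 4 \left(- \frac{1}{3}\right) + D \frac{1}{2} = - \frac{4}{3} + \frac{D}{2}$)
$\left(O + G{\left(11 \right)}\right) \left(-143\right) = \left(- \frac{121}{113} + \left(- \frac{4}{3} + \frac{1}{2} \cdot 11\right)\right) \left(-143\right) = \left(- \frac{121}{113} + \left(- \frac{4}{3} + \frac{11}{2}\right)\right) \left(-143\right) = \left(- \frac{121}{113} + \frac{25}{6}\right) \left(-143\right) = \frac{2099}{678} \left(-143\right) = - \frac{300157}{678}$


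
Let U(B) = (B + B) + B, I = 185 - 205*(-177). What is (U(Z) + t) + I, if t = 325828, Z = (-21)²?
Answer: 363621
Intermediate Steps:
Z = 441
I = 36470 (I = 185 + 36285 = 36470)
U(B) = 3*B (U(B) = 2*B + B = 3*B)
(U(Z) + t) + I = (3*441 + 325828) + 36470 = (1323 + 325828) + 36470 = 327151 + 36470 = 363621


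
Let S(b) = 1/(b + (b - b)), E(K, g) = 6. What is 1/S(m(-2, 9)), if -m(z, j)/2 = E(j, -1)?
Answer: -12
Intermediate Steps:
m(z, j) = -12 (m(z, j) = -2*6 = -12)
S(b) = 1/b (S(b) = 1/(b + 0) = 1/b)
1/S(m(-2, 9)) = 1/(1/(-12)) = 1/(-1/12) = -12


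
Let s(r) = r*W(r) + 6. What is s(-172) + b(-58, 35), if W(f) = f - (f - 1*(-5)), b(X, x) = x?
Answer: 901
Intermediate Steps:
W(f) = -5 (W(f) = f - (f + 5) = f - (5 + f) = f + (-5 - f) = -5)
s(r) = 6 - 5*r (s(r) = r*(-5) + 6 = -5*r + 6 = 6 - 5*r)
s(-172) + b(-58, 35) = (6 - 5*(-172)) + 35 = (6 + 860) + 35 = 866 + 35 = 901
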